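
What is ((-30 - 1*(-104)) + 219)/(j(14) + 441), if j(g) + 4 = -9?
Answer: 293/428 ≈ 0.68458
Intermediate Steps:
j(g) = -13 (j(g) = -4 - 9 = -13)
((-30 - 1*(-104)) + 219)/(j(14) + 441) = ((-30 - 1*(-104)) + 219)/(-13 + 441) = ((-30 + 104) + 219)/428 = (74 + 219)*(1/428) = 293*(1/428) = 293/428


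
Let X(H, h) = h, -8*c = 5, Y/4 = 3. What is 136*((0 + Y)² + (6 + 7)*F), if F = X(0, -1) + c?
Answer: 16711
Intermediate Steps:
Y = 12 (Y = 4*3 = 12)
c = -5/8 (c = -⅛*5 = -5/8 ≈ -0.62500)
F = -13/8 (F = -1 - 5/8 = -13/8 ≈ -1.6250)
136*((0 + Y)² + (6 + 7)*F) = 136*((0 + 12)² + (6 + 7)*(-13/8)) = 136*(12² + 13*(-13/8)) = 136*(144 - 169/8) = 136*(983/8) = 16711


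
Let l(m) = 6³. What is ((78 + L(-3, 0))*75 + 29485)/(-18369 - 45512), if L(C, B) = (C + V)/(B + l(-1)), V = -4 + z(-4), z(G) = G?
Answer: -2543845/4599432 ≈ -0.55308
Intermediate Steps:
l(m) = 216
V = -8 (V = -4 - 4 = -8)
L(C, B) = (-8 + C)/(216 + B) (L(C, B) = (C - 8)/(B + 216) = (-8 + C)/(216 + B))
((78 + L(-3, 0))*75 + 29485)/(-18369 - 45512) = ((78 + (-8 - 3)/(216 + 0))*75 + 29485)/(-18369 - 45512) = ((78 - 11/216)*75 + 29485)/(-63881) = ((78 + (1/216)*(-11))*75 + 29485)*(-1/63881) = ((78 - 11/216)*75 + 29485)*(-1/63881) = ((16837/216)*75 + 29485)*(-1/63881) = (420925/72 + 29485)*(-1/63881) = (2543845/72)*(-1/63881) = -2543845/4599432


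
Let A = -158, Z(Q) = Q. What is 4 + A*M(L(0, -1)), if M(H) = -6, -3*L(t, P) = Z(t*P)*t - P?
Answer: 952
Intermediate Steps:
L(t, P) = P/3 - P*t²/3 (L(t, P) = -((t*P)*t - P)/3 = -((P*t)*t - P)/3 = -(P*t² - P)/3 = -(-P + P*t²)/3 = P/3 - P*t²/3)
4 + A*M(L(0, -1)) = 4 - 158*(-6) = 4 + 948 = 952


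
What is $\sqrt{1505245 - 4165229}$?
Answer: $4 i \sqrt{166249} \approx 1630.9 i$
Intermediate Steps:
$\sqrt{1505245 - 4165229} = \sqrt{-2659984} = 4 i \sqrt{166249}$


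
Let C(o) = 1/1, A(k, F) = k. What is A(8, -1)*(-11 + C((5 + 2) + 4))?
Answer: -80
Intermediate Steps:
C(o) = 1
A(8, -1)*(-11 + C((5 + 2) + 4)) = 8*(-11 + 1) = 8*(-10) = -80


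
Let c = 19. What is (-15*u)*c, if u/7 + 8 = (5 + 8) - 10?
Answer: 9975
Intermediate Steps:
u = -35 (u = -56 + 7*((5 + 8) - 10) = -56 + 7*(13 - 10) = -56 + 7*3 = -56 + 21 = -35)
(-15*u)*c = -15*(-35)*19 = 525*19 = 9975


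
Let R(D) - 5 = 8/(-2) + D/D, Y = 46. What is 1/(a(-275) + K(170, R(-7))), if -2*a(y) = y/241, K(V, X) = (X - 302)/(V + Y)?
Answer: -2169/1775 ≈ -1.2220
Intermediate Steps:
R(D) = 2 (R(D) = 5 + (8/(-2) + D/D) = 5 + (8*(-1/2) + 1) = 5 + (-4 + 1) = 5 - 3 = 2)
K(V, X) = (-302 + X)/(46 + V) (K(V, X) = (X - 302)/(V + 46) = (-302 + X)/(46 + V))
a(y) = -y/482 (a(y) = -y/(2*241) = -y/482)
1/(a(-275) + K(170, R(-7))) = 1/(-1/482*(-275) + (-302 + 2)/(46 + 170)) = 1/(275/482 - 300/216) = 1/(275/482 + (1/216)*(-300)) = 1/(275/482 - 25/18) = 1/(-1775/2169) = -2169/1775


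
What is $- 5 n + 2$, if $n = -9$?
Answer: $47$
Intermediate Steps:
$- 5 n + 2 = \left(-5\right) \left(-9\right) + 2 = 45 + 2 = 47$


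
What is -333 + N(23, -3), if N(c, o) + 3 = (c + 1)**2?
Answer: 240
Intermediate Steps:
N(c, o) = -3 + (1 + c)**2 (N(c, o) = -3 + (c + 1)**2 = -3 + (1 + c)**2)
-333 + N(23, -3) = -333 + (-3 + (1 + 23)**2) = -333 + (-3 + 24**2) = -333 + (-3 + 576) = -333 + 573 = 240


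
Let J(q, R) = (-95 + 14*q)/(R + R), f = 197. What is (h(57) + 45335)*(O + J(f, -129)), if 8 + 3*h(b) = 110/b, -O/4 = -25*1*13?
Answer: 2579356927043/44118 ≈ 5.8465e+7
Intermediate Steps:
O = 1300 (O = -4*(-25*1)*13 = -(-100)*13 = -4*(-325) = 1300)
J(q, R) = (-95 + 14*q)/(2*R) (J(q, R) = (-95 + 14*q)/((2*R)) = (-95 + 14*q)*(1/(2*R)) = (-95 + 14*q)/(2*R))
h(b) = -8/3 + 110/(3*b) (h(b) = -8/3 + (110/b)/3 = -8/3 + 110/(3*b))
(h(57) + 45335)*(O + J(f, -129)) = ((2/3)*(55 - 4*57)/57 + 45335)*(1300 + (1/2)*(-95 + 14*197)/(-129)) = ((2/3)*(1/57)*(55 - 228) + 45335)*(1300 + (1/2)*(-1/129)*(-95 + 2758)) = ((2/3)*(1/57)*(-173) + 45335)*(1300 + (1/2)*(-1/129)*2663) = (-346/171 + 45335)*(1300 - 2663/258) = (7751939/171)*(332737/258) = 2579356927043/44118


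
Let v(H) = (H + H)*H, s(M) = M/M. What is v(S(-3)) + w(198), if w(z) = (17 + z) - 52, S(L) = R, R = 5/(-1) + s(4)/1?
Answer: 195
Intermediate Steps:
s(M) = 1
R = -4 (R = 5/(-1) + 1/1 = 5*(-1) + 1*1 = -5 + 1 = -4)
S(L) = -4
w(z) = -35 + z
v(H) = 2*H² (v(H) = (2*H)*H = 2*H²)
v(S(-3)) + w(198) = 2*(-4)² + (-35 + 198) = 2*16 + 163 = 32 + 163 = 195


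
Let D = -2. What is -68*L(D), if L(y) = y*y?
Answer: -272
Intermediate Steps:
L(y) = y²
-68*L(D) = -68*(-2)² = -68*4 = -272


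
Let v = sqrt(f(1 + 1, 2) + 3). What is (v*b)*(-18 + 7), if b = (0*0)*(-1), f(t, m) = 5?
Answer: 0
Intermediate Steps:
b = 0 (b = 0*(-1) = 0)
v = 2*sqrt(2) (v = sqrt(5 + 3) = sqrt(8) = 2*sqrt(2) ≈ 2.8284)
(v*b)*(-18 + 7) = ((2*sqrt(2))*0)*(-18 + 7) = 0*(-11) = 0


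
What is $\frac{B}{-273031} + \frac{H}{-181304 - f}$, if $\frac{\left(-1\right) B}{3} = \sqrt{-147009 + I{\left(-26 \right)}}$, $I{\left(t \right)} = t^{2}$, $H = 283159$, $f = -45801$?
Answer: $- \frac{283159}{135503} + \frac{3 i \sqrt{146333}}{273031} \approx -2.0897 + 0.0042032 i$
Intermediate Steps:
$B = - 3 i \sqrt{146333}$ ($B = - 3 \sqrt{-147009 + \left(-26\right)^{2}} = - 3 \sqrt{-147009 + 676} = - 3 \sqrt{-146333} = - 3 i \sqrt{146333} \approx - 1147.6 i$)
$\frac{B}{-273031} + \frac{H}{-181304 - f} = \frac{\left(-3\right) i \sqrt{146333}}{-273031} + \frac{283159}{-181304 - -45801} = - 3 i \sqrt{146333} \left(- \frac{1}{273031}\right) + \frac{283159}{-181304 + 45801} = \frac{3 i \sqrt{146333}}{273031} + \frac{283159}{-135503} = \frac{3 i \sqrt{146333}}{273031} + 283159 \left(- \frac{1}{135503}\right) = \frac{3 i \sqrt{146333}}{273031} - \frac{283159}{135503} = - \frac{283159}{135503} + \frac{3 i \sqrt{146333}}{273031}$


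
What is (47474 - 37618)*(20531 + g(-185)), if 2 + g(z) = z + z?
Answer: 198687104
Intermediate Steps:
g(z) = -2 + 2*z (g(z) = -2 + (z + z) = -2 + 2*z)
(47474 - 37618)*(20531 + g(-185)) = (47474 - 37618)*(20531 + (-2 + 2*(-185))) = 9856*(20531 + (-2 - 370)) = 9856*(20531 - 372) = 9856*20159 = 198687104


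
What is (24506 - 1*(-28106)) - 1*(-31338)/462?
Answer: 4056347/77 ≈ 52680.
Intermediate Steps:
(24506 - 1*(-28106)) - 1*(-31338)/462 = (24506 + 28106) + 31338*(1/462) = 52612 + 5223/77 = 4056347/77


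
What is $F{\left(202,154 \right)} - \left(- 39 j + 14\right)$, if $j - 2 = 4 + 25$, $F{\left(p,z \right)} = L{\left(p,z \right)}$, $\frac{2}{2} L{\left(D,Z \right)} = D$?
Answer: $1397$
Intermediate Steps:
$L{\left(D,Z \right)} = D$
$F{\left(p,z \right)} = p$
$j = 31$ ($j = 2 + \left(4 + 25\right) = 2 + 29 = 31$)
$F{\left(202,154 \right)} - \left(- 39 j + 14\right) = 202 - \left(\left(-39\right) 31 + 14\right) = 202 - \left(-1209 + 14\right) = 202 - -1195 = 202 + 1195 = 1397$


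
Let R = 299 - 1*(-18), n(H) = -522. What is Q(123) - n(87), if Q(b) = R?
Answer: 839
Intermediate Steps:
R = 317 (R = 299 + 18 = 317)
Q(b) = 317
Q(123) - n(87) = 317 - 1*(-522) = 317 + 522 = 839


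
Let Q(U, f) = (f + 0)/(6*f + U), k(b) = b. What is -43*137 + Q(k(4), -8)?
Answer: -64799/11 ≈ -5890.8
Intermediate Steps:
Q(U, f) = f/(U + 6*f)
-43*137 + Q(k(4), -8) = -43*137 - 8/(4 + 6*(-8)) = -5891 - 8/(4 - 48) = -5891 - 8/(-44) = -5891 - 8*(-1/44) = -5891 + 2/11 = -64799/11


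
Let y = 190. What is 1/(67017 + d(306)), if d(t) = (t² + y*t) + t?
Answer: 1/219099 ≈ 4.5642e-6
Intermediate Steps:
d(t) = t² + 191*t (d(t) = (t² + 190*t) + t = t² + 191*t)
1/(67017 + d(306)) = 1/(67017 + 306*(191 + 306)) = 1/(67017 + 306*497) = 1/(67017 + 152082) = 1/219099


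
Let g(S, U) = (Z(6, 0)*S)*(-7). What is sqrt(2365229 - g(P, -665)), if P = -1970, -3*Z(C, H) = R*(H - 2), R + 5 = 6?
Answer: sqrt(21204321)/3 ≈ 1534.9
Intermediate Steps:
R = 1 (R = -5 + 6 = 1)
Z(C, H) = 2/3 - H/3 (Z(C, H) = -(H - 2)/3 = -(-2 + H)/3 = 2/3 - H/3)
g(S, U) = -14*S/3 (g(S, U) = ((2/3 - 1/3*0)*S)*(-7) = ((2/3 + 0)*S)*(-7) = (2*S/3)*(-7) = -14*S/3)
sqrt(2365229 - g(P, -665)) = sqrt(2365229 - (-14)*(-1970)/3) = sqrt(2365229 - 1*27580/3) = sqrt(2365229 - 27580/3) = sqrt(7068107/3) = sqrt(21204321)/3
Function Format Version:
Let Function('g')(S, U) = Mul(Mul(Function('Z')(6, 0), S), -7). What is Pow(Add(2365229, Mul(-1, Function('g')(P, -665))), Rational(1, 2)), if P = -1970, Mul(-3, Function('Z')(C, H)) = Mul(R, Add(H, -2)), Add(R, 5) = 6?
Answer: Mul(Rational(1, 3), Pow(21204321, Rational(1, 2))) ≈ 1534.9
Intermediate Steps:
R = 1 (R = Add(-5, 6) = 1)
Function('Z')(C, H) = Add(Rational(2, 3), Mul(Rational(-1, 3), H)) (Function('Z')(C, H) = Mul(Rational(-1, 3), Mul(1, Add(H, -2))) = Mul(Rational(-1, 3), Mul(1, Add(-2, H))) = Mul(Rational(-1, 3), Add(-2, H)) = Add(Rational(2, 3), Mul(Rational(-1, 3), H)))
Function('g')(S, U) = Mul(Rational(-14, 3), S) (Function('g')(S, U) = Mul(Mul(Add(Rational(2, 3), Mul(Rational(-1, 3), 0)), S), -7) = Mul(Mul(Add(Rational(2, 3), 0), S), -7) = Mul(Mul(Rational(2, 3), S), -7) = Mul(Rational(-14, 3), S))
Pow(Add(2365229, Mul(-1, Function('g')(P, -665))), Rational(1, 2)) = Pow(Add(2365229, Mul(-1, Mul(Rational(-14, 3), -1970))), Rational(1, 2)) = Pow(Add(2365229, Mul(-1, Rational(27580, 3))), Rational(1, 2)) = Pow(Add(2365229, Rational(-27580, 3)), Rational(1, 2)) = Pow(Rational(7068107, 3), Rational(1, 2)) = Mul(Rational(1, 3), Pow(21204321, Rational(1, 2)))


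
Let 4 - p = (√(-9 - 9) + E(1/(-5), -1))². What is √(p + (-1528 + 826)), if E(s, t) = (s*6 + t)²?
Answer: √(-439641 - 18150*I*√2)/25 ≈ 0.7739 - 26.533*I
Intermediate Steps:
E(s, t) = (t + 6*s)² (E(s, t) = (6*s + t)² = (t + 6*s)²)
p = 4 - (121/25 + 3*I*√2)² (p = 4 - (√(-9 - 9) + (-1 + 6/(-5))²)² = 4 - (√(-18) + (-1 + 6*(-⅕))²)² = 4 - (3*I*√2 + (-1 - 6/5)²)² = 4 - (3*I*√2 + (-11/5)²)² = 4 - (3*I*√2 + 121/25)² = 4 - (121/25 + 3*I*√2)² ≈ -1.4256 - 41.069*I)
√(p + (-1528 + 826)) = √((-891/625 - 726*I*√2/25) + (-1528 + 826)) = √((-891/625 - 726*I*√2/25) - 702) = √(-439641/625 - 726*I*√2/25)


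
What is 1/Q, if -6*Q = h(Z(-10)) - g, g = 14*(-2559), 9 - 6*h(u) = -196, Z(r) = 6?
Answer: -36/215161 ≈ -0.00016732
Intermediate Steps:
h(u) = 205/6 (h(u) = 3/2 - ⅙*(-196) = 3/2 + 98/3 = 205/6)
g = -35826
Q = -215161/36 (Q = -(205/6 - 1*(-35826))/6 = -(205/6 + 35826)/6 = -⅙*215161/6 = -215161/36 ≈ -5976.7)
1/Q = 1/(-215161/36) = -36/215161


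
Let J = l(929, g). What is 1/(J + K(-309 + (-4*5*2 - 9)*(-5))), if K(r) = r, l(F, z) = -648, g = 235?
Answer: -1/712 ≈ -0.0014045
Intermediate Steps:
J = -648
1/(J + K(-309 + (-4*5*2 - 9)*(-5))) = 1/(-648 + (-309 + (-4*5*2 - 9)*(-5))) = 1/(-648 + (-309 + (-20*2 - 9)*(-5))) = 1/(-648 + (-309 + (-40 - 9)*(-5))) = 1/(-648 + (-309 - 49*(-5))) = 1/(-648 + (-309 + 245)) = 1/(-648 - 64) = 1/(-712) = -1/712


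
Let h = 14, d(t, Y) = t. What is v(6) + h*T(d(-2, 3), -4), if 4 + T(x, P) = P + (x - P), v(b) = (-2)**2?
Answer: -80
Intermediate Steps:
v(b) = 4
T(x, P) = -4 + x (T(x, P) = -4 + (P + (x - P)) = -4 + x)
v(6) + h*T(d(-2, 3), -4) = 4 + 14*(-4 - 2) = 4 + 14*(-6) = 4 - 84 = -80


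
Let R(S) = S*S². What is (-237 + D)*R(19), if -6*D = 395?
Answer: -12462803/6 ≈ -2.0771e+6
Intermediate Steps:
R(S) = S³
D = -395/6 (D = -⅙*395 = -395/6 ≈ -65.833)
(-237 + D)*R(19) = (-237 - 395/6)*19³ = -1817/6*6859 = -12462803/6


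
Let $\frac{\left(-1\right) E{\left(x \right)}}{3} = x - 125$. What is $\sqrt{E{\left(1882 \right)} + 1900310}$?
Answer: $\sqrt{1895039} \approx 1376.6$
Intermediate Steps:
$E{\left(x \right)} = 375 - 3 x$ ($E{\left(x \right)} = - 3 \left(x - 125\right) = - 3 \left(-125 + x\right) = 375 - 3 x$)
$\sqrt{E{\left(1882 \right)} + 1900310} = \sqrt{\left(375 - 5646\right) + 1900310} = \sqrt{-5271 + 1900310} = \sqrt{1895039}$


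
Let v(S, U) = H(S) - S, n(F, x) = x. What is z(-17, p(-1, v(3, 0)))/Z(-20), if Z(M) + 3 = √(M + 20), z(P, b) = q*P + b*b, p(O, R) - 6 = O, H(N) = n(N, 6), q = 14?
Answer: 71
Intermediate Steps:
H(N) = 6
v(S, U) = 6 - S
p(O, R) = 6 + O
z(P, b) = b² + 14*P (z(P, b) = 14*P + b*b = 14*P + b² = b² + 14*P)
Z(M) = -3 + √(20 + M) (Z(M) = -3 + √(M + 20) = -3 + √(20 + M))
z(-17, p(-1, v(3, 0)))/Z(-20) = ((6 - 1)² + 14*(-17))/(-3 + √(20 - 20)) = (5² - 238)/(-3 + √0) = (25 - 238)/(-3 + 0) = -213/(-3) = -213*(-⅓) = 71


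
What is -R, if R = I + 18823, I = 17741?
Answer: -36564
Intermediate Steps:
R = 36564 (R = 17741 + 18823 = 36564)
-R = -1*36564 = -36564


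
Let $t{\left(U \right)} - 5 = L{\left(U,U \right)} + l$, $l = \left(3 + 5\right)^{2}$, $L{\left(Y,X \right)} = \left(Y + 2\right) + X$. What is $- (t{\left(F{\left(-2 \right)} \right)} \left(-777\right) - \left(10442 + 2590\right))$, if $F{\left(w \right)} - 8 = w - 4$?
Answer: $71307$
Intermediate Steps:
$L{\left(Y,X \right)} = 2 + X + Y$ ($L{\left(Y,X \right)} = \left(2 + Y\right) + X = 2 + X + Y$)
$F{\left(w \right)} = 4 + w$ ($F{\left(w \right)} = 8 + \left(w - 4\right) = 8 + \left(-4 + w\right) = 4 + w$)
$l = 64$ ($l = 8^{2} = 64$)
$t{\left(U \right)} = 71 + 2 U$ ($t{\left(U \right)} = 5 + \left(\left(2 + U + U\right) + 64\right) = 5 + \left(\left(2 + 2 U\right) + 64\right) = 5 + \left(66 + 2 U\right) = 71 + 2 U$)
$- (t{\left(F{\left(-2 \right)} \right)} \left(-777\right) - \left(10442 + 2590\right)) = - (\left(71 + 2 \left(4 - 2\right)\right) \left(-777\right) - \left(10442 + 2590\right)) = - (\left(71 + 2 \cdot 2\right) \left(-777\right) - 13032) = - (\left(71 + 4\right) \left(-777\right) - 13032) = - (75 \left(-777\right) - 13032) = - (-58275 - 13032) = \left(-1\right) \left(-71307\right) = 71307$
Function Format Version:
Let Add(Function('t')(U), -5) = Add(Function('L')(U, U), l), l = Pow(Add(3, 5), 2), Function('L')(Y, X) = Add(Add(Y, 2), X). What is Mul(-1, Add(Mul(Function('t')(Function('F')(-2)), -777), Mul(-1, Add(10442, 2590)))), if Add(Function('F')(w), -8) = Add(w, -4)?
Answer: 71307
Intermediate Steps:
Function('L')(Y, X) = Add(2, X, Y) (Function('L')(Y, X) = Add(Add(2, Y), X) = Add(2, X, Y))
Function('F')(w) = Add(4, w) (Function('F')(w) = Add(8, Add(w, -4)) = Add(8, Add(-4, w)) = Add(4, w))
l = 64 (l = Pow(8, 2) = 64)
Function('t')(U) = Add(71, Mul(2, U)) (Function('t')(U) = Add(5, Add(Add(2, U, U), 64)) = Add(5, Add(Add(2, Mul(2, U)), 64)) = Add(5, Add(66, Mul(2, U))) = Add(71, Mul(2, U)))
Mul(-1, Add(Mul(Function('t')(Function('F')(-2)), -777), Mul(-1, Add(10442, 2590)))) = Mul(-1, Add(Mul(Add(71, Mul(2, Add(4, -2))), -777), Mul(-1, Add(10442, 2590)))) = Mul(-1, Add(Mul(Add(71, Mul(2, 2)), -777), Mul(-1, 13032))) = Mul(-1, Add(Mul(Add(71, 4), -777), -13032)) = Mul(-1, Add(Mul(75, -777), -13032)) = Mul(-1, Add(-58275, -13032)) = Mul(-1, -71307) = 71307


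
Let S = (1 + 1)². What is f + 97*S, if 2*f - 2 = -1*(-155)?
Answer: 933/2 ≈ 466.50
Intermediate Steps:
f = 157/2 (f = 1 + (-1*(-155))/2 = 1 + (½)*155 = 1 + 155/2 = 157/2 ≈ 78.500)
S = 4 (S = 2² = 4)
f + 97*S = 157/2 + 97*4 = 157/2 + 388 = 933/2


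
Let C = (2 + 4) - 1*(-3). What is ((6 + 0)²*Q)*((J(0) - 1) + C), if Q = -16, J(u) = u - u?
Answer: -4608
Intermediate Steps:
J(u) = 0
C = 9 (C = 6 + 3 = 9)
((6 + 0)²*Q)*((J(0) - 1) + C) = ((6 + 0)²*(-16))*((0 - 1) + 9) = (6²*(-16))*(-1 + 9) = (36*(-16))*8 = -576*8 = -4608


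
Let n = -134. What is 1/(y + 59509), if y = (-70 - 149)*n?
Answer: 1/88855 ≈ 1.1254e-5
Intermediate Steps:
y = 29346 (y = (-70 - 149)*(-134) = -219*(-134) = 29346)
1/(y + 59509) = 1/(29346 + 59509) = 1/88855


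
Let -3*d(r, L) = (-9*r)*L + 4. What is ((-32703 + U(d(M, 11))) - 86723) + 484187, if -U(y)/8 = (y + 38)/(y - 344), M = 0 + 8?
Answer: 22252225/61 ≈ 3.6479e+5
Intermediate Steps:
M = 8
d(r, L) = -4/3 + 3*L*r (d(r, L) = -((-9*r)*L + 4)/3 = -(-9*L*r + 4)/3 = -(4 - 9*L*r)/3 = -4/3 + 3*L*r)
U(y) = -8*(38 + y)/(-344 + y) (U(y) = -8*(y + 38)/(y - 344) = -8*(38 + y)/(-344 + y))
((-32703 + U(d(M, 11))) - 86723) + 484187 = ((-32703 + 8*(-38 - (-4/3 + 3*11*8))/(-344 + (-4/3 + 3*11*8))) - 86723) + 484187 = ((-32703 + 8*(-38 - (-4/3 + 264))/(-344 + (-4/3 + 264))) - 86723) + 484187 = ((-32703 + 8*(-38 - 1*788/3)/(-344 + 788/3)) - 86723) + 484187 = ((-32703 + 8*(-38 - 788/3)/(-244/3)) - 86723) + 484187 = ((-32703 + 8*(-3/244)*(-902/3)) - 86723) + 484187 = ((-32703 + 1804/61) - 86723) + 484187 = (-1993079/61 - 86723) + 484187 = -7283182/61 + 484187 = 22252225/61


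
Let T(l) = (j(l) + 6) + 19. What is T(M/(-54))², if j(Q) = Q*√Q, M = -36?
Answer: 16883/27 + 100*√6/9 ≈ 652.51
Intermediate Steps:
j(Q) = Q^(3/2)
T(l) = 25 + l^(3/2) (T(l) = (l^(3/2) + 6) + 19 = (6 + l^(3/2)) + 19 = 25 + l^(3/2))
T(M/(-54))² = (25 + (-36/(-54))^(3/2))² = (25 + (-36*(-1/54))^(3/2))² = (25 + (⅔)^(3/2))² = (25 + 2*√6/9)²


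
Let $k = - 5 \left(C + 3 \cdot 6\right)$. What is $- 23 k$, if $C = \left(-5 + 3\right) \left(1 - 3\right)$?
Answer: $2530$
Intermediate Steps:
$C = 4$ ($C = \left(-2\right) \left(-2\right) = 4$)
$k = -110$ ($k = - 5 \left(4 + 3 \cdot 6\right) = - 5 \left(4 + 18\right) = \left(-5\right) 22 = -110$)
$- 23 k = \left(-23\right) \left(-110\right) = 2530$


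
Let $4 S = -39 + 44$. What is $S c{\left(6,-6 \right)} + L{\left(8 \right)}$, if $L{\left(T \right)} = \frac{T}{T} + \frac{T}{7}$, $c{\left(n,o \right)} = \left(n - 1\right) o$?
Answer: $- \frac{495}{14} \approx -35.357$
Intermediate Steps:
$S = \frac{5}{4}$ ($S = \frac{-39 + 44}{4} = \frac{1}{4} \cdot 5 = \frac{5}{4} \approx 1.25$)
$c{\left(n,o \right)} = o \left(-1 + n\right)$ ($c{\left(n,o \right)} = \left(-1 + n\right) o = o \left(-1 + n\right)$)
$L{\left(T \right)} = 1 + \frac{T}{7}$ ($L{\left(T \right)} = 1 + T \frac{1}{7} = 1 + \frac{T}{7}$)
$S c{\left(6,-6 \right)} + L{\left(8 \right)} = \frac{5 \left(- 6 \left(-1 + 6\right)\right)}{4} + \left(1 + \frac{1}{7} \cdot 8\right) = \frac{5 \left(\left(-6\right) 5\right)}{4} + \left(1 + \frac{8}{7}\right) = \frac{5}{4} \left(-30\right) + \frac{15}{7} = - \frac{75}{2} + \frac{15}{7} = - \frac{495}{14}$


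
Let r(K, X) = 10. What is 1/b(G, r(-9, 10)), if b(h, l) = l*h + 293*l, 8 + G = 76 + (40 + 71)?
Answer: 1/4720 ≈ 0.00021186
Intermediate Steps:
G = 179 (G = -8 + (76 + (40 + 71)) = -8 + (76 + 111) = -8 + 187 = 179)
b(h, l) = 293*l + h*l (b(h, l) = h*l + 293*l = 293*l + h*l)
1/b(G, r(-9, 10)) = 1/(10*(293 + 179)) = 1/(10*472) = 1/4720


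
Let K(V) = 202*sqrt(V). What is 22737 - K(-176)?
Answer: 22737 - 808*I*sqrt(11) ≈ 22737.0 - 2679.8*I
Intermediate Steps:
22737 - K(-176) = 22737 - 202*sqrt(-176) = 22737 - 202*4*I*sqrt(11) = 22737 - 808*I*sqrt(11)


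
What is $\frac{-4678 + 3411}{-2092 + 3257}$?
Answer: $- \frac{1267}{1165} \approx -1.0876$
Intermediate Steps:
$\frac{-4678 + 3411}{-2092 + 3257} = - \frac{1267}{1165}$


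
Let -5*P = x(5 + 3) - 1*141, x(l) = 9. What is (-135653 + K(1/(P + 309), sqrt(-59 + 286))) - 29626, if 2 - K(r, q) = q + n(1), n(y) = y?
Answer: -165278 - sqrt(227) ≈ -1.6529e+5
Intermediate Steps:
P = 132/5 (P = -(9 - 1*141)/5 = -(9 - 141)/5 = -1/5*(-132) = 132/5 ≈ 26.400)
K(r, q) = 1 - q (K(r, q) = 2 - (q + 1) = 2 - (1 + q) = 2 + (-1 - q) = 1 - q)
(-135653 + K(1/(P + 309), sqrt(-59 + 286))) - 29626 = (-135653 + (1 - sqrt(-59 + 286))) - 29626 = (-135653 + (1 - sqrt(227))) - 29626 = (-135652 - sqrt(227)) - 29626 = -165278 - sqrt(227)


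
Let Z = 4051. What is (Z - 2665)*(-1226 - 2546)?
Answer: -5227992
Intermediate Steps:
(Z - 2665)*(-1226 - 2546) = (4051 - 2665)*(-1226 - 2546) = 1386*(-3772) = -5227992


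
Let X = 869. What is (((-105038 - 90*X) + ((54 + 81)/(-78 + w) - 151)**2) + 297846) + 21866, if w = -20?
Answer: 1533594745/9604 ≈ 1.5968e+5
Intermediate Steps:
(((-105038 - 90*X) + ((54 + 81)/(-78 + w) - 151)**2) + 297846) + 21866 = (((-105038 - 90*869) + ((54 + 81)/(-78 - 20) - 151)**2) + 297846) + 21866 = (((-105038 - 78210) + (135/(-98) - 151)**2) + 297846) + 21866 = ((-183248 + (135*(-1/98) - 151)**2) + 297846) + 21866 = ((-183248 + (-135/98 - 151)**2) + 297846) + 21866 = ((-183248 + (-14933/98)**2) + 297846) + 21866 = ((-183248 + 222994489/9604) + 297846) + 21866 = (-1536919303/9604 + 297846) + 21866 = 1323593681/9604 + 21866 = 1533594745/9604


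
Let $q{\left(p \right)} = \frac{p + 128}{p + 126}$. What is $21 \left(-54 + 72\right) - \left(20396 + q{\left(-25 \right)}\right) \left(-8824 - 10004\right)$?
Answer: $\frac{38787582150}{101} \approx 3.8404 \cdot 10^{8}$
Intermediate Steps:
$q{\left(p \right)} = \frac{128 + p}{126 + p}$
$21 \left(-54 + 72\right) - \left(20396 + q{\left(-25 \right)}\right) \left(-8824 - 10004\right) = 21 \left(-54 + 72\right) - \left(20396 + \frac{128 - 25}{126 - 25}\right) \left(-8824 - 10004\right) = 21 \cdot 18 - \left(20396 + \frac{1}{101} \cdot 103\right) \left(-18828\right) = 378 - \left(20396 + \frac{1}{101} \cdot 103\right) \left(-18828\right) = 378 - \left(20396 + \frac{103}{101}\right) \left(-18828\right) = 378 - \frac{2060099}{101} \left(-18828\right) = 378 - - \frac{38787543972}{101} = 378 + \frac{38787543972}{101} = \frac{38787582150}{101}$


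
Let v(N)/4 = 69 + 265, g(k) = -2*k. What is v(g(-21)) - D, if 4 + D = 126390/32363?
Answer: 43240030/32363 ≈ 1336.1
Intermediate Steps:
v(N) = 1336 (v(N) = 4*(69 + 265) = 4*334 = 1336)
D = -3062/32363 (D = -4 + 126390/32363 = -3062/32363 ≈ -0.094614)
v(g(-21)) - D = 1336 - 1*(-3062/32363) = 1336 + 3062/32363 = 43240030/32363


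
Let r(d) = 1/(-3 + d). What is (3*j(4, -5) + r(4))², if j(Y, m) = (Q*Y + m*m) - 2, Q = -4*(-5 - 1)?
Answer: 128164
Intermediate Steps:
Q = 24 (Q = -4*(-6) = 24)
j(Y, m) = -2 + m² + 24*Y (j(Y, m) = (24*Y + m*m) - 2 = (24*Y + m²) - 2 = (m² + 24*Y) - 2 = -2 + m² + 24*Y)
(3*j(4, -5) + r(4))² = (3*(-2 + (-5)² + 24*4) + 1/(-3 + 4))² = (3*(-2 + 25 + 96) + 1/1)² = (3*119 + 1)² = (357 + 1)² = 358² = 128164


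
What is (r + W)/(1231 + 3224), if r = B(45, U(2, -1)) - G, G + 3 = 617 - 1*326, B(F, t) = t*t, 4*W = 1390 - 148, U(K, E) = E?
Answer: 47/8910 ≈ 0.0052750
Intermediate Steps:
W = 621/2 (W = (1390 - 148)/4 = (¼)*1242 = 621/2 ≈ 310.50)
B(F, t) = t²
G = 288 (G = -3 + (617 - 1*326) = -3 + (617 - 326) = -3 + 291 = 288)
r = -287 (r = (-1)² - 1*288 = 1 - 288 = -287)
(r + W)/(1231 + 3224) = (-287 + 621/2)/(1231 + 3224) = (47/2)/4455 = (47/2)*(1/4455) = 47/8910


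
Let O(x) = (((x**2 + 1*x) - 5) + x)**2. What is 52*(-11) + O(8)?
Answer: 5053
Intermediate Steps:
O(x) = (-5 + x**2 + 2*x)**2 (O(x) = (((x**2 + x) - 5) + x)**2 = (((x + x**2) - 5) + x)**2 = ((-5 + x + x**2) + x)**2 = (-5 + x**2 + 2*x)**2)
52*(-11) + O(8) = 52*(-11) + (-5 + 8**2 + 2*8)**2 = -572 + (-5 + 64 + 16)**2 = -572 + 75**2 = -572 + 5625 = 5053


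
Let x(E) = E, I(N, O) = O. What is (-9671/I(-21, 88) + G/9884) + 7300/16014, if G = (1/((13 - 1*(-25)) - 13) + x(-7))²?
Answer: -119088368065871/1088191335000 ≈ -109.44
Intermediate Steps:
G = 30276/625 (G = (1/((13 - 1*(-25)) - 13) - 7)² = (1/((13 + 25) - 13) - 7)² = (1/(38 - 13) - 7)² = (1/25 - 7)² = (-174/25)² = 30276/625 ≈ 48.442)
(-9671/I(-21, 88) + G/9884) + 7300/16014 = (-9671/88 + (30276/625)/9884) + 7300/16014 = (-9671*1/88 + (30276/625)*(1/9884)) + 7300*(1/16014) = (-9671/88 + 7569/1544375) + 3650/8007 = -14934984553/135905000 + 3650/8007 = -119088368065871/1088191335000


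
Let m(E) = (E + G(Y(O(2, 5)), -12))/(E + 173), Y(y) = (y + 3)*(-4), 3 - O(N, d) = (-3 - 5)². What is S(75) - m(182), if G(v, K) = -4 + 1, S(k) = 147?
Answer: 52006/355 ≈ 146.50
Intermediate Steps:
O(N, d) = -61 (O(N, d) = 3 - (-3 - 5)² = 3 - 1*(-8)² = 3 - 1*64 = 3 - 64 = -61)
Y(y) = -12 - 4*y (Y(y) = (3 + y)*(-4) = -12 - 4*y)
G(v, K) = -3
m(E) = (-3 + E)/(173 + E) (m(E) = (E - 3)/(E + 173) = (-3 + E)/(173 + E))
S(75) - m(182) = 147 - (-3 + 182)/(173 + 182) = 147 - 179/355 = 52006/355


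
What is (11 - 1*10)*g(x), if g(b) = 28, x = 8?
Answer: 28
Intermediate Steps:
(11 - 1*10)*g(x) = (11 - 1*10)*28 = (11 - 10)*28 = 1*28 = 28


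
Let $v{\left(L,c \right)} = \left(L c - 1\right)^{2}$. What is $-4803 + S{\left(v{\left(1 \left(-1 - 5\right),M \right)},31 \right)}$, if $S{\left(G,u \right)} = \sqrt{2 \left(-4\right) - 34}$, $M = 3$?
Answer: $-4803 + i \sqrt{42} \approx -4803.0 + 6.4807 i$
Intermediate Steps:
$v{\left(L,c \right)} = \left(-1 + L c\right)^{2}$
$S{\left(G,u \right)} = i \sqrt{42}$ ($S{\left(G,u \right)} = \sqrt{-8 - 34} = \sqrt{-42} = i \sqrt{42}$)
$-4803 + S{\left(v{\left(1 \left(-1 - 5\right),M \right)},31 \right)} = -4803 + i \sqrt{42}$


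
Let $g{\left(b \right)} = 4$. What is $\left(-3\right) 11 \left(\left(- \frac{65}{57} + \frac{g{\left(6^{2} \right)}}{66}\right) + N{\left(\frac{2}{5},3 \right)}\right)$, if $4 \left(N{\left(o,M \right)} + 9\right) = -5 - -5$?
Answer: $\frac{6320}{19} \approx 332.63$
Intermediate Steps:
$N{\left(o,M \right)} = -9$ ($N{\left(o,M \right)} = -9 + \frac{-5 - -5}{4} = -9 + \frac{-5 + 5}{4} = -9 + \frac{1}{4} \cdot 0 = -9 + 0 = -9$)
$\left(-3\right) 11 \left(\left(- \frac{65}{57} + \frac{g{\left(6^{2} \right)}}{66}\right) + N{\left(\frac{2}{5},3 \right)}\right) = \left(-3\right) 11 \left(\left(- \frac{65}{57} + \frac{4}{66}\right) - 9\right) = - 33 \left(\left(\left(-65\right) \frac{1}{57} + 4 \cdot \frac{1}{66}\right) - 9\right) = - 33 \left(\left(- \frac{65}{57} + \frac{2}{33}\right) - 9\right) = - 33 \left(- \frac{677}{627} - 9\right) = \left(-33\right) \left(- \frac{6320}{627}\right) = \frac{6320}{19}$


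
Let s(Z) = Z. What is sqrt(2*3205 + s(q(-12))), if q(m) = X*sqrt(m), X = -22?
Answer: sqrt(6410 - 44*I*sqrt(3)) ≈ 80.064 - 0.4759*I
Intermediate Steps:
q(m) = -22*sqrt(m)
sqrt(2*3205 + s(q(-12))) = sqrt(2*3205 - 44*I*sqrt(3)) = sqrt(6410 - 44*I*sqrt(3))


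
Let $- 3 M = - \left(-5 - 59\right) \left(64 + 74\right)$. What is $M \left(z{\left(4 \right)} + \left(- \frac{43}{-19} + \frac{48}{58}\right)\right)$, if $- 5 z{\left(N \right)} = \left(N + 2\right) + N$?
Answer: $- \frac{1769344}{551} \approx -3211.2$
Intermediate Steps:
$z{\left(N \right)} = - \frac{2}{5} - \frac{2 N}{5}$ ($z{\left(N \right)} = - \frac{\left(N + 2\right) + N}{5} = - \frac{\left(2 + N\right) + N}{5} = - \frac{2 + 2 N}{5} = - \frac{2}{5} - \frac{2 N}{5}$)
$M = -2944$ ($M = - \frac{\left(-1\right) \left(-5 - 59\right) \left(64 + 74\right)}{3} = - \frac{\left(-1\right) \left(\left(-64\right) 138\right)}{3} = - \frac{\left(-1\right) \left(-8832\right)}{3} = \left(- \frac{1}{3}\right) 8832 = -2944$)
$M \left(z{\left(4 \right)} + \left(- \frac{43}{-19} + \frac{48}{58}\right)\right) = - 2944 \left(\left(- \frac{2}{5} - \frac{8}{5}\right) + \left(- \frac{43}{-19} + \frac{48}{58}\right)\right) = - 2944 \left(\left(- \frac{2}{5} - \frac{8}{5}\right) + \left(\left(-43\right) \left(- \frac{1}{19}\right) + 48 \cdot \frac{1}{58}\right)\right) = - 2944 \left(-2 + \left(\frac{43}{19} + \frac{24}{29}\right)\right) = - 2944 \left(-2 + \frac{1703}{551}\right) = \left(-2944\right) \frac{601}{551} = - \frac{1769344}{551}$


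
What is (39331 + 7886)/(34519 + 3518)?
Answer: 15739/12679 ≈ 1.2413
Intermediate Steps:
(39331 + 7886)/(34519 + 3518) = 47217/38037 = 47217*(1/38037) = 15739/12679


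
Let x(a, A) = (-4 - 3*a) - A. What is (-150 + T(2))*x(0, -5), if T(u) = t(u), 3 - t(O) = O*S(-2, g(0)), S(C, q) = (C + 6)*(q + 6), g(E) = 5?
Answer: -235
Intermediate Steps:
S(C, q) = (6 + C)*(6 + q)
t(O) = 3 - 44*O (t(O) = 3 - O*(36 + 6*(-2) + 6*5 - 2*5) = 3 - O*(36 - 12 + 30 - 10) = 3 - O*44 = 3 - 44*O)
T(u) = 3 - 44*u
x(a, A) = -4 - A - 3*a
(-150 + T(2))*x(0, -5) = (-150 + (3 - 44*2))*(-4 - 1*(-5) - 3*0) = (-150 + (3 - 88))*(-4 + 5 + 0) = (-150 - 85)*1 = -235*1 = -235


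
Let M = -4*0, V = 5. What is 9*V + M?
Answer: 45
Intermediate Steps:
M = 0
9*V + M = 9*5 + 0 = 45 + 0 = 45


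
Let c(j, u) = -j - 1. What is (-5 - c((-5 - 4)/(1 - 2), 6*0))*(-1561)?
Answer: -7805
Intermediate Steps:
c(j, u) = -1 - j
(-5 - c((-5 - 4)/(1 - 2), 6*0))*(-1561) = (-5 - (-1 - (-5 - 4)/(1 - 2)))*(-1561) = (-5 - (-1 - (-9)/(-1)))*(-1561) = (-5 - (-1 - (-9)*(-1)))*(-1561) = (-5 - (-1 - 1*9))*(-1561) = (-5 - (-1 - 9))*(-1561) = (-5 - 1*(-10))*(-1561) = (-5 + 10)*(-1561) = 5*(-1561) = -7805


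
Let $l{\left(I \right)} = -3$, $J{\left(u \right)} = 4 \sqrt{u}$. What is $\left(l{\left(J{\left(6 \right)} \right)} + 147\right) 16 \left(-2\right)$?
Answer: $-4608$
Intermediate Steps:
$\left(l{\left(J{\left(6 \right)} \right)} + 147\right) 16 \left(-2\right) = \left(-3 + 147\right) 16 \left(-2\right) = 144 \left(-32\right) = -4608$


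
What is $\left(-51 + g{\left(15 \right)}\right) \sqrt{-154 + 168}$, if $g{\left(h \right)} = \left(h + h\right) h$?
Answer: $399 \sqrt{14} \approx 1492.9$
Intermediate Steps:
$g{\left(h \right)} = 2 h^{2}$ ($g{\left(h \right)} = 2 h h = 2 h^{2}$)
$\left(-51 + g{\left(15 \right)}\right) \sqrt{-154 + 168} = \left(-51 + 2 \cdot 15^{2}\right) \sqrt{-154 + 168} = \left(-51 + 2 \cdot 225\right) \sqrt{14} = \left(-51 + 450\right) \sqrt{14} = 399 \sqrt{14}$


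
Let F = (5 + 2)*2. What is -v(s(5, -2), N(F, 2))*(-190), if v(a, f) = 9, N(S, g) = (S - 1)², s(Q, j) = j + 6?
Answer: 1710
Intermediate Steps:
F = 14 (F = 7*2 = 14)
s(Q, j) = 6 + j
N(S, g) = (-1 + S)²
-v(s(5, -2), N(F, 2))*(-190) = -9*(-190) = -1*(-1710) = 1710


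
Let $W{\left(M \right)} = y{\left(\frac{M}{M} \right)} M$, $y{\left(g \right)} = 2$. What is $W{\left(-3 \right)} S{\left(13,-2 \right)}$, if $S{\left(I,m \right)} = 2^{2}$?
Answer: $-24$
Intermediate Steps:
$S{\left(I,m \right)} = 4$
$W{\left(M \right)} = 2 M$
$W{\left(-3 \right)} S{\left(13,-2 \right)} = 2 \left(-3\right) 4 = \left(-6\right) 4 = -24$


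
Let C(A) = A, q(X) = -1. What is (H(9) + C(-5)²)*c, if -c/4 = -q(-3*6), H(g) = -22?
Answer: -12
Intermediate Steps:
c = -4 (c = -(-4)*(-1) = -4*1 = -4)
(H(9) + C(-5)²)*c = (-22 + (-5)²)*(-4) = (-22 + 25)*(-4) = 3*(-4) = -12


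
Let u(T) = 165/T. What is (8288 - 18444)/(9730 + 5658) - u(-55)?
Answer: 9002/3847 ≈ 2.3400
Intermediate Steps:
(8288 - 18444)/(9730 + 5658) - u(-55) = (8288 - 18444)/(9730 + 5658) - 165/(-55) = -10156/15388 - 165*(-1)/55 = -10156*1/15388 - 1*(-3) = -2539/3847 + 3 = 9002/3847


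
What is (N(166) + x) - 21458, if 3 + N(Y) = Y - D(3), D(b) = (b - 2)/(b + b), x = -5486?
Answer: -160687/6 ≈ -26781.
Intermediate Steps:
D(b) = (-2 + b)/(2*b) (D(b) = (-2 + b)/((2*b)) = (-2 + b)*(1/(2*b)) = (-2 + b)/(2*b))
N(Y) = -19/6 + Y (N(Y) = -3 + (Y - (-2 + 3)/(2*3)) = -3 + (Y - 1/(2*3)) = -3 + (Y - 1*1/6) = -3 + (Y - 1/6) = -3 + (-1/6 + Y) = -19/6 + Y)
(N(166) + x) - 21458 = ((-19/6 + 166) - 5486) - 21458 = (977/6 - 5486) - 21458 = -31939/6 - 21458 = -160687/6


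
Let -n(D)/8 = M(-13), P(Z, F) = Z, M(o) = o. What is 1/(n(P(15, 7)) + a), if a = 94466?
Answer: 1/94570 ≈ 1.0574e-5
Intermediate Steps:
n(D) = 104 (n(D) = -8*(-13) = 104)
1/(n(P(15, 7)) + a) = 1/(104 + 94466) = 1/94570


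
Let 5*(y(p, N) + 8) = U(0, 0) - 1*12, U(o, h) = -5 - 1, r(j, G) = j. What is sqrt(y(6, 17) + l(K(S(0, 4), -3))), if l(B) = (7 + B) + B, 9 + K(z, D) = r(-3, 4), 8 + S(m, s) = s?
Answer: I*sqrt(715)/5 ≈ 5.3479*I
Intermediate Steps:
S(m, s) = -8 + s
U(o, h) = -6
y(p, N) = -58/5 (y(p, N) = -8 + (-6 - 1*12)/5 = -8 + (-6 - 12)/5 = -8 + (1/5)*(-18) = -8 - 18/5 = -58/5)
K(z, D) = -12 (K(z, D) = -9 - 3 = -12)
l(B) = 7 + 2*B
sqrt(y(6, 17) + l(K(S(0, 4), -3))) = sqrt(-58/5 + (7 + 2*(-12))) = sqrt(-58/5 + (7 - 24)) = sqrt(-58/5 - 17) = sqrt(-143/5) = I*sqrt(715)/5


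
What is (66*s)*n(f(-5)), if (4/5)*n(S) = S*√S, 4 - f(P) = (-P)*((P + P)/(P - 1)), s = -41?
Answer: 29315*I*√39/6 ≈ 30512.0*I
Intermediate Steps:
f(P) = 4 + 2*P²/(-1 + P) (f(P) = 4 - (-P)*(P + P)/(P - 1) = 4 - (-P)*(2*P)/(-1 + P) = 4 - (-P)*2*P/(-1 + P) = 4 - (-2)*P²/(-1 + P) = 4 + 2*P²/(-1 + P))
n(S) = 5*S^(3/2)/4 (n(S) = 5*(S*√S)/4 = 5*S^(3/2)/4)
(66*s)*n(f(-5)) = (66*(-41))*(5*(2*(-2 + (-5)² + 2*(-5))/(-1 - 5))^(3/2)/4) = -6765*(2*(-2 + 25 - 10)/(-6))^(3/2)/2 = -6765*(2*(-⅙)*13)^(3/2)/2 = -6765*(-13/3)^(3/2)/2 = -6765*(-13*I*√39/9)/2 = -(-29315)*I*√39/6 = 29315*I*√39/6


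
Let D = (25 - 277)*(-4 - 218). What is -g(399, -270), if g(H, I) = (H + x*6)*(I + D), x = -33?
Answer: -11190474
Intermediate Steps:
D = 55944 (D = -252*(-222) = 55944)
g(H, I) = (-198 + H)*(55944 + I) (g(H, I) = (H - 33*6)*(I + 55944) = (H - 198)*(55944 + I) = (-198 + H)*(55944 + I))
-g(399, -270) = -(-11076912 - 198*(-270) + 55944*399 + 399*(-270)) = -(-11076912 + 53460 + 22321656 - 107730) = -1*11190474 = -11190474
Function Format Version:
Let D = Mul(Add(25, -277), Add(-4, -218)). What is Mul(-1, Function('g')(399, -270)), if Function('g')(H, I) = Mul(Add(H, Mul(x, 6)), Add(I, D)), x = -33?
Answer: -11190474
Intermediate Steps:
D = 55944 (D = Mul(-252, -222) = 55944)
Function('g')(H, I) = Mul(Add(-198, H), Add(55944, I)) (Function('g')(H, I) = Mul(Add(H, Mul(-33, 6)), Add(I, 55944)) = Mul(Add(H, -198), Add(55944, I)) = Mul(Add(-198, H), Add(55944, I)))
Mul(-1, Function('g')(399, -270)) = Mul(-1, Add(-11076912, Mul(-198, -270), Mul(55944, 399), Mul(399, -270))) = Mul(-1, Add(-11076912, 53460, 22321656, -107730)) = Mul(-1, 11190474) = -11190474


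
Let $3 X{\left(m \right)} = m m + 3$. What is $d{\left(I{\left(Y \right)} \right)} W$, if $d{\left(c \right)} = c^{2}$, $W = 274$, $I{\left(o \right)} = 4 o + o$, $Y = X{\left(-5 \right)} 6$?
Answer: $21481600$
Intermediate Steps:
$X{\left(m \right)} = 1 + \frac{m^{2}}{3}$ ($X{\left(m \right)} = \frac{m m + 3}{3} = \frac{m^{2} + 3}{3} = \frac{3 + m^{2}}{3} = 1 + \frac{m^{2}}{3}$)
$Y = 56$ ($Y = \left(1 + \frac{\left(-5\right)^{2}}{3}\right) 6 = \left(1 + \frac{1}{3} \cdot 25\right) 6 = \left(1 + \frac{25}{3}\right) 6 = \frac{28}{3} \cdot 6 = 56$)
$I{\left(o \right)} = 5 o$
$d{\left(I{\left(Y \right)} \right)} W = \left(5 \cdot 56\right)^{2} \cdot 274 = 280^{2} \cdot 274 = 78400 \cdot 274 = 21481600$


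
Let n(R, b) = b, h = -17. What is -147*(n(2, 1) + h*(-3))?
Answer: -7644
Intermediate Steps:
-147*(n(2, 1) + h*(-3)) = -147*(1 - 17*(-3)) = -147*(1 + 51) = -147*52 = -7644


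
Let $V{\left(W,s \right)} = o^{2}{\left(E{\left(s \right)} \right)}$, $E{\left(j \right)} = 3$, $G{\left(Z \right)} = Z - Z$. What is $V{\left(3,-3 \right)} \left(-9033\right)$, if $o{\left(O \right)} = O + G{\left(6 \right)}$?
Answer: $-81297$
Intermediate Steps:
$G{\left(Z \right)} = 0$
$o{\left(O \right)} = O$ ($o{\left(O \right)} = O + 0 = O$)
$V{\left(W,s \right)} = 9$ ($V{\left(W,s \right)} = 3^{2} = 9$)
$V{\left(3,-3 \right)} \left(-9033\right) = 9 \left(-9033\right) = -81297$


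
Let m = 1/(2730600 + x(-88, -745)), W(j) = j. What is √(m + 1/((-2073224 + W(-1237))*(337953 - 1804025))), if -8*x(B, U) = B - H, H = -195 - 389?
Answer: √1578518876966406330562582188630/2076102576344217324 ≈ 0.00060517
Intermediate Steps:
H = -584
x(B, U) = -73 - B/8 (x(B, U) = -(B - 1*(-584))/8 = -(B + 584)/8 = -(584 + B)/8 = -73 - B/8)
m = 1/2730538 (m = 1/(2730600 + (-73 - ⅛*(-88))) = 1/(2730600 + (-73 + 11)) = 1/(2730600 - 62) = 1/2730538 ≈ 3.6623e-7)
√(m + 1/((-2073224 + W(-1237))*(337953 - 1804025))) = √(1/2730538 + 1/((-2073224 - 1237)*(337953 - 1804025))) = √(1/2730538 + 1/(-2074461*(-1466072))) = √(1/2730538 + 1/3041309187192) = √(1520655958865/4152205152688434648) = √1578518876966406330562582188630/2076102576344217324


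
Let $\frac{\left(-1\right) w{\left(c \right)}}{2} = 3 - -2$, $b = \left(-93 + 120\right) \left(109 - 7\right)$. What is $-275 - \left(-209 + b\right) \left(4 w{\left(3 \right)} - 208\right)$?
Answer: $630885$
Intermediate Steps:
$b = 2754$ ($b = 27 \cdot 102 = 2754$)
$w{\left(c \right)} = -10$ ($w{\left(c \right)} = - 2 \left(3 - -2\right) = - 2 \left(3 + 2\right) = \left(-2\right) 5 = -10$)
$-275 - \left(-209 + b\right) \left(4 w{\left(3 \right)} - 208\right) = -275 - \left(-209 + 2754\right) \left(4 \left(-10\right) - 208\right) = -275 - 2545 \left(-40 - 208\right) = -275 - 2545 \left(-248\right) = -275 - -631160 = -275 + 631160 = 630885$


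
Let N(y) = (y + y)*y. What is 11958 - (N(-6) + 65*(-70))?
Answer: 16436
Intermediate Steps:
N(y) = 2*y**2 (N(y) = (2*y)*y = 2*y**2)
11958 - (N(-6) + 65*(-70)) = 11958 - (2*(-6)**2 + 65*(-70)) = 11958 - (2*36 - 4550) = 11958 - (72 - 4550) = 11958 - 1*(-4478) = 11958 + 4478 = 16436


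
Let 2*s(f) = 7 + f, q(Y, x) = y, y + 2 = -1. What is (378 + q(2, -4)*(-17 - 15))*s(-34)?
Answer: -6399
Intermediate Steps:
y = -3 (y = -2 - 1 = -3)
q(Y, x) = -3
s(f) = 7/2 + f/2 (s(f) = (7 + f)/2 = 7/2 + f/2)
(378 + q(2, -4)*(-17 - 15))*s(-34) = (378 - 3*(-17 - 15))*(7/2 + (½)*(-34)) = (378 - 3*(-32))*(7/2 - 17) = (378 + 96)*(-27/2) = 474*(-27/2) = -6399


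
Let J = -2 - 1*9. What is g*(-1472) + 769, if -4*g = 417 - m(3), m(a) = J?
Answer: 158273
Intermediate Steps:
J = -11 (J = -2 - 9 = -11)
m(a) = -11
g = -107 (g = -(417 - 1*(-11))/4 = -(417 + 11)/4 = -¼*428 = -107)
g*(-1472) + 769 = -107*(-1472) + 769 = 157504 + 769 = 158273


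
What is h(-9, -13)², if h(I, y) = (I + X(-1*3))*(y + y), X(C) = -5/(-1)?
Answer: 10816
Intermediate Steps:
X(C) = 5 (X(C) = -5*(-1) = 5)
h(I, y) = 2*y*(5 + I) (h(I, y) = (I + 5)*(y + y) = (5 + I)*(2*y) = 2*y*(5 + I))
h(-9, -13)² = (2*(-13)*(5 - 9))² = (2*(-13)*(-4))² = 104² = 10816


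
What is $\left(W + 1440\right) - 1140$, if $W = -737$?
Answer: $-437$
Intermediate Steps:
$\left(W + 1440\right) - 1140 = \left(-737 + 1440\right) - 1140 = 703 - 1140 = -437$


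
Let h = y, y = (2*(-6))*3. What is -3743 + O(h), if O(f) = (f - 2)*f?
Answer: -2375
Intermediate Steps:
y = -36 (y = -12*3 = -36)
h = -36
O(f) = f*(-2 + f) (O(f) = (-2 + f)*f = f*(-2 + f))
-3743 + O(h) = -3743 - 36*(-2 - 36) = -3743 - 36*(-38) = -3743 + 1368 = -2375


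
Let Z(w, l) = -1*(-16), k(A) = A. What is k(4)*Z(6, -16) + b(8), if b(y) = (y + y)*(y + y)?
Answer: 320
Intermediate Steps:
b(y) = 4*y² (b(y) = (2*y)*(2*y) = 4*y²)
Z(w, l) = 16
k(4)*Z(6, -16) + b(8) = 4*16 + 4*8² = 64 + 4*64 = 64 + 256 = 320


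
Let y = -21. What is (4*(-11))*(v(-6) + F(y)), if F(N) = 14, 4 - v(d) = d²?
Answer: 792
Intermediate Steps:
v(d) = 4 - d²
(4*(-11))*(v(-6) + F(y)) = (4*(-11))*((4 - 1*(-6)²) + 14) = -44*((4 - 1*36) + 14) = -44*((4 - 36) + 14) = -44*(-32 + 14) = -44*(-18) = 792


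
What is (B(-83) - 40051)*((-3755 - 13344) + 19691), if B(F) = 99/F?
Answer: -8616668544/83 ≈ -1.0382e+8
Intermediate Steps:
(B(-83) - 40051)*((-3755 - 13344) + 19691) = (99/(-83) - 40051)*((-3755 - 13344) + 19691) = (99*(-1/83) - 40051)*(-17099 + 19691) = (-99/83 - 40051)*2592 = -3324332/83*2592 = -8616668544/83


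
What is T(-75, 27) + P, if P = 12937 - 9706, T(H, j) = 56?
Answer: 3287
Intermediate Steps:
P = 3231
T(-75, 27) + P = 56 + 3231 = 3287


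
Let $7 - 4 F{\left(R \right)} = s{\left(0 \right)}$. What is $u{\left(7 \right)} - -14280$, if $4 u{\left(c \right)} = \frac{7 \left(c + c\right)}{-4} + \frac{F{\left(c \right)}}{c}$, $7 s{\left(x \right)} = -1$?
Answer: $\frac{699423}{49} \approx 14274.0$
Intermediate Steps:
$s{\left(x \right)} = - \frac{1}{7}$ ($s{\left(x \right)} = \frac{1}{7} \left(-1\right) = - \frac{1}{7}$)
$F{\left(R \right)} = \frac{25}{14}$ ($F{\left(R \right)} = \frac{7}{4} - - \frac{1}{28} = \frac{7}{4} + \frac{1}{28} = \frac{25}{14}$)
$u{\left(c \right)} = - \frac{7 c}{8} + \frac{25}{56 c}$ ($u{\left(c \right)} = \frac{\frac{7 \left(c + c\right)}{-4} + \frac{25}{14 c}}{4} = \frac{7 \cdot 2 c \left(- \frac{1}{4}\right) + \frac{25}{14 c}}{4} = \frac{14 c \left(- \frac{1}{4}\right) + \frac{25}{14 c}}{4} = \frac{- \frac{7 c}{2} + \frac{25}{14 c}}{4} = - \frac{7 c}{8} + \frac{25}{56 c}$)
$u{\left(7 \right)} - -14280 = \frac{25 - 49 \cdot 7^{2}}{56 \cdot 7} - -14280 = \frac{1}{56} \cdot \frac{1}{7} \left(25 - 2401\right) + 14280 = \frac{1}{56} \cdot \frac{1}{7} \left(-2376\right) + 14280 = - \frac{297}{49} + 14280 = \frac{699423}{49}$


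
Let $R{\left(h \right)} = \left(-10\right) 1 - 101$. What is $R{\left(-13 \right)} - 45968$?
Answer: $-46079$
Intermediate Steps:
$R{\left(h \right)} = -111$ ($R{\left(h \right)} = -10 - 101 = -111$)
$R{\left(-13 \right)} - 45968 = -111 - 45968 = -46079$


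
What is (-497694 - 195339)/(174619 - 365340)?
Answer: 693033/190721 ≈ 3.6338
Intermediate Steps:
(-497694 - 195339)/(174619 - 365340) = -693033/(-190721) = -693033*(-1/190721) = 693033/190721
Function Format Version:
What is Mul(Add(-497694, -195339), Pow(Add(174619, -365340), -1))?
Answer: Rational(693033, 190721) ≈ 3.6338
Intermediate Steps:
Mul(Add(-497694, -195339), Pow(Add(174619, -365340), -1)) = Mul(-693033, Pow(-190721, -1)) = Mul(-693033, Rational(-1, 190721)) = Rational(693033, 190721)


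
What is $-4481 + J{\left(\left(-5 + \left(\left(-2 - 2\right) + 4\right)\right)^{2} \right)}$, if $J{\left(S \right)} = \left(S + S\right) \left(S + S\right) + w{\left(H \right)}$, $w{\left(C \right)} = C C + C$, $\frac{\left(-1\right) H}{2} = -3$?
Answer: $-1939$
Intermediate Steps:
$H = 6$ ($H = \left(-2\right) \left(-3\right) = 6$)
$w{\left(C \right)} = C + C^{2}$ ($w{\left(C \right)} = C^{2} + C = C + C^{2}$)
$J{\left(S \right)} = 42 + 4 S^{2}$ ($J{\left(S \right)} = \left(S + S\right) \left(S + S\right) + 6 \left(1 + 6\right) = 2 S 2 S + 6 \cdot 7 = 4 S^{2} + 42 = 42 + 4 S^{2}$)
$-4481 + J{\left(\left(-5 + \left(\left(-2 - 2\right) + 4\right)\right)^{2} \right)} = -4481 + \left(42 + 4 \left(\left(-5 + \left(\left(-2 - 2\right) + 4\right)\right)^{2}\right)^{2}\right) = -4481 + \left(42 + 4 \left(\left(-5 + \left(-4 + 4\right)\right)^{2}\right)^{2}\right) = -4481 + \left(42 + 4 \left(\left(-5 + 0\right)^{2}\right)^{2}\right) = -4481 + \left(42 + 4 \left(\left(-5\right)^{2}\right)^{2}\right) = -4481 + \left(42 + 4 \cdot 25^{2}\right) = -4481 + \left(42 + 4 \cdot 625\right) = -4481 + \left(42 + 2500\right) = -4481 + 2542 = -1939$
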